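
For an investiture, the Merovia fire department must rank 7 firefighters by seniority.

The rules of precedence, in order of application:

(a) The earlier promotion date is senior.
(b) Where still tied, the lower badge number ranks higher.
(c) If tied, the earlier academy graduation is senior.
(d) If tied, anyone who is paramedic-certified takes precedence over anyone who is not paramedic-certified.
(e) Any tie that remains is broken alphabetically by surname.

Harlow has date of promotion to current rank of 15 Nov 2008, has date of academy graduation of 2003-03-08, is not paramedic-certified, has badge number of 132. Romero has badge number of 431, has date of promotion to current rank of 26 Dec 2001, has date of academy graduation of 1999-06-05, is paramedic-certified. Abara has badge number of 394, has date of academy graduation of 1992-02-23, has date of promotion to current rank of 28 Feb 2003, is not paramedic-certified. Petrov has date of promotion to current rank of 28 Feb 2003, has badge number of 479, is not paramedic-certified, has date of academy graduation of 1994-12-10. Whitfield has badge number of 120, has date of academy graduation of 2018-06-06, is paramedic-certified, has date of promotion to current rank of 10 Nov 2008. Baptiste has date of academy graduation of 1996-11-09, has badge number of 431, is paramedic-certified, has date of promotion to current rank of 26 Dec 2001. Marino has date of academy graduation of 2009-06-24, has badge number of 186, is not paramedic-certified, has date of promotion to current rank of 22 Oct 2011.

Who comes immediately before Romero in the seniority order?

By date of promotion to current rank (earlier first): Baptiste and Romero (both 26 Dec 2001); then Abara and Petrov (both 28 Feb 2003); then Whitfield (10 Nov 2008); then Harlow (15 Nov 2008); then Marino (22 Oct 2011).
Baptiste and Romero both have badge number 431, so the next rule applies.
Among Baptiste and Romero, by date of academy graduation (earlier first): Baptiste (1996-11-09) before Romero (1999-06-05).
Among Abara and Petrov, by badge number (lower first): Abara (394) before Petrov (479).
Order: Baptiste, Romero, Abara, Petrov, Whitfield, Harlow, Marino.

Baptiste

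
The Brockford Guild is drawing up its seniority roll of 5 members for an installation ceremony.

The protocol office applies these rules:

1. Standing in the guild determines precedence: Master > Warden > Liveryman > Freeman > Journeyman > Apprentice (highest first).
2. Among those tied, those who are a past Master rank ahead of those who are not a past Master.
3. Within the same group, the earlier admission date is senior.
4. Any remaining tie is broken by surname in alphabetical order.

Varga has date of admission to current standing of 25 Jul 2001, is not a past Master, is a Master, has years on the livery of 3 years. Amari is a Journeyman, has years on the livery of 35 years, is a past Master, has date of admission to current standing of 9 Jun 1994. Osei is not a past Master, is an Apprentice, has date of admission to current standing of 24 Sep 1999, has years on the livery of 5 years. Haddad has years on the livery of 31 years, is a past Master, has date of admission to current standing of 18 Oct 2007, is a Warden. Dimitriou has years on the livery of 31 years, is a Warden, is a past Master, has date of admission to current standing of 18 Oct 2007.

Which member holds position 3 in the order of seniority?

By standing in the guild: Varga (Master); then Dimitriou and Haddad (Warden); then Amari (Journeyman); then Osei (Apprentice).
Dimitriou and Haddad are each a past Master, so the next rule applies.
Dimitriou and Haddad both have date of admission to current standing 18 Oct 2007, so the next rule applies.
Among Dimitriou and Haddad, alphabetically by surname: Dimitriou before Haddad.
Order: Varga, Dimitriou, Haddad, Amari, Osei.

Haddad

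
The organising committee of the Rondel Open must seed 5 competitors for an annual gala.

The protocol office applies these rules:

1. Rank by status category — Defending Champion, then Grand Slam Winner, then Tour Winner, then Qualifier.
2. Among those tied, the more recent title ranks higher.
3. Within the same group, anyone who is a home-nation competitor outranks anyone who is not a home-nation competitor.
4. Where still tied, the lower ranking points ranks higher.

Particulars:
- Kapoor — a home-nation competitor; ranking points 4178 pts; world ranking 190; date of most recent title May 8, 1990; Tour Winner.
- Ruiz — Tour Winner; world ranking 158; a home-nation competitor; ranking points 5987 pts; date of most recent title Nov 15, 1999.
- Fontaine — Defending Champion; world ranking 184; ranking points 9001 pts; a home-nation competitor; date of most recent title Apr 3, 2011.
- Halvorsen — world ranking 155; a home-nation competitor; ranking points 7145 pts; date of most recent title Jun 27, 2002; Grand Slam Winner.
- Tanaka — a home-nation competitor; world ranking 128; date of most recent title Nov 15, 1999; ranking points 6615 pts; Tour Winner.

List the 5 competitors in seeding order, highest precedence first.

Fontaine, Halvorsen, Ruiz, Tanaka, Kapoor

By status category: Fontaine (Defending Champion); then Halvorsen (Grand Slam Winner); then Ruiz, Tanaka and Kapoor (Tour Winner).
Among Ruiz, Tanaka and Kapoor, by date of most recent title (later first): Ruiz and Tanaka (Nov 15, 1999) before Kapoor (May 8, 1990).
Ruiz and Tanaka are each a home-nation competitor, so the next rule applies.
Among Ruiz and Tanaka, by ranking points (lower first): Ruiz (5987 pts) before Tanaka (6615 pts).
Full order: Fontaine, Halvorsen, Ruiz, Tanaka, Kapoor.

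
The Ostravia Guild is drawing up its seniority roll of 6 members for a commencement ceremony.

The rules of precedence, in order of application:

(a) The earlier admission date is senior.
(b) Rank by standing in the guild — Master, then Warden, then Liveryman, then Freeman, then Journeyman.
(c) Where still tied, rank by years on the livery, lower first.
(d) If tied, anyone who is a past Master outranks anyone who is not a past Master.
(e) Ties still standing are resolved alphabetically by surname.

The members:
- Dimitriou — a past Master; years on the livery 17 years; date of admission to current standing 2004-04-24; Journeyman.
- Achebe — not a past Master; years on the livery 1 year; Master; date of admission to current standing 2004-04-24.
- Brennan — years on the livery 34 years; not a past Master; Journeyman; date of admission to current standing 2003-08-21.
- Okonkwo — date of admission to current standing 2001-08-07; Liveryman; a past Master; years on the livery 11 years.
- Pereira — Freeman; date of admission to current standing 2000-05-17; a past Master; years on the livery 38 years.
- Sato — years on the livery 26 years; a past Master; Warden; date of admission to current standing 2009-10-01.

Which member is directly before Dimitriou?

By date of admission to current standing (earlier first): Pereira (2000-05-17); then Okonkwo (2001-08-07); then Brennan (2003-08-21); then Achebe and Dimitriou (both 2004-04-24); then Sato (2009-10-01).
Among Achebe and Dimitriou, by standing in the guild: Achebe (Master) before Dimitriou (Journeyman).
Order: Pereira, Okonkwo, Brennan, Achebe, Dimitriou, Sato.

Achebe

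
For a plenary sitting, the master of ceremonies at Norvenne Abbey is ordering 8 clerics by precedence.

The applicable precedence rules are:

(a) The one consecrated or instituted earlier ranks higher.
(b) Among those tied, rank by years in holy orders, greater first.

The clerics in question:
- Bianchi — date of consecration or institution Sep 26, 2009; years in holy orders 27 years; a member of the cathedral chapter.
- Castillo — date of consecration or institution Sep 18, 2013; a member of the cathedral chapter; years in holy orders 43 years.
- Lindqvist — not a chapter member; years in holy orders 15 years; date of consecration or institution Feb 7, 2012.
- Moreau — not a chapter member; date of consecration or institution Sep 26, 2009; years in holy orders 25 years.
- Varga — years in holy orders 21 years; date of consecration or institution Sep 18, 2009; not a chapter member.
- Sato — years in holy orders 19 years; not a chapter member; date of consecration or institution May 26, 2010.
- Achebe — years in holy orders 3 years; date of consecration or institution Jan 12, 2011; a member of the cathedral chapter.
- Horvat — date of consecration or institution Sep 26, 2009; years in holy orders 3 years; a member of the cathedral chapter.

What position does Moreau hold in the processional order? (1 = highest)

By date of consecration or institution (earlier first): Varga (Sep 18, 2009); then Bianchi, Moreau and Horvat (each Sep 26, 2009); then Sato (May 26, 2010); then Achebe (Jan 12, 2011); then Lindqvist (Feb 7, 2012); then Castillo (Sep 18, 2013).
Among Bianchi, Moreau and Horvat, by years in holy orders (higher first): Bianchi (27 years) before Moreau (25 years) before Horvat (3 years).
Order: Varga, Bianchi, Moreau, Horvat, Sato, Achebe, Lindqvist, Castillo. So position 3.

3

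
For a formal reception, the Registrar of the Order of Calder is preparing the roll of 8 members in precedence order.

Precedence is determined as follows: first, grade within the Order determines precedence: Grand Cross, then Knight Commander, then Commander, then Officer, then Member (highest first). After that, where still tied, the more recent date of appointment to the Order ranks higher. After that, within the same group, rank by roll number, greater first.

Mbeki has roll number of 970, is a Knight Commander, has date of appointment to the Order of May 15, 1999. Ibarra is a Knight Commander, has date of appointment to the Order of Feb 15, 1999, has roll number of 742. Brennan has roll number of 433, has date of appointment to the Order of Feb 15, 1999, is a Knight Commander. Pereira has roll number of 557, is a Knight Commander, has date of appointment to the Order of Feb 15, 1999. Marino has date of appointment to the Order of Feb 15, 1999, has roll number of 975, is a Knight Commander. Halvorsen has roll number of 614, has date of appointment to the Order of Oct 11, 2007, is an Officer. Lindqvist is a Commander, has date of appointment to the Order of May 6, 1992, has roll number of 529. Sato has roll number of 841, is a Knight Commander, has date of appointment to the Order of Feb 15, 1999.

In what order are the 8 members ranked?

By grade within the Order: Mbeki, Marino, Sato, Ibarra, Pereira and Brennan (Knight Commander); then Lindqvist (Commander); then Halvorsen (Officer).
Among Mbeki, Marino, Sato, Ibarra, Pereira and Brennan, by date of appointment to the Order (later first): Mbeki (May 15, 1999) before Marino, Sato, Ibarra, Pereira and Brennan (Feb 15, 1999).
Among Marino, Sato, Ibarra, Pereira and Brennan, by roll number (higher first): Marino (975) before Sato (841) before Ibarra (742) before Pereira (557) before Brennan (433).
Full order: Mbeki, Marino, Sato, Ibarra, Pereira, Brennan, Lindqvist, Halvorsen.

Mbeki, Marino, Sato, Ibarra, Pereira, Brennan, Lindqvist, Halvorsen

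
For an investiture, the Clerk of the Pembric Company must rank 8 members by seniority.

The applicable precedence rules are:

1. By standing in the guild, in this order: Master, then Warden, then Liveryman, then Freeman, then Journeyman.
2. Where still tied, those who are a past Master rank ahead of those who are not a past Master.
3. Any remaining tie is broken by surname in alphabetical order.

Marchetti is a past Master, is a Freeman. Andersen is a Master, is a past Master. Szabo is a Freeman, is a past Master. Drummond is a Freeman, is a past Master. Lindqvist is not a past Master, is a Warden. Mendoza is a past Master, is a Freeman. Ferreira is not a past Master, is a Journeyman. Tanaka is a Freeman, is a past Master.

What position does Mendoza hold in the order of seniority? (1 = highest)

5

By standing in the guild: Andersen (Master); then Lindqvist (Warden); then Drummond, Marchetti, Mendoza, Szabo and Tanaka (Freeman); then Ferreira (Journeyman).
Drummond, Marchetti, Mendoza, Szabo and Tanaka are each a past Master, so the next rule applies.
Among Drummond, Marchetti, Mendoza, Szabo and Tanaka, alphabetically by surname: Drummond before Marchetti before Mendoza before Szabo before Tanaka.
Order: Andersen, Lindqvist, Drummond, Marchetti, Mendoza, Szabo, Tanaka, Ferreira. So position 5.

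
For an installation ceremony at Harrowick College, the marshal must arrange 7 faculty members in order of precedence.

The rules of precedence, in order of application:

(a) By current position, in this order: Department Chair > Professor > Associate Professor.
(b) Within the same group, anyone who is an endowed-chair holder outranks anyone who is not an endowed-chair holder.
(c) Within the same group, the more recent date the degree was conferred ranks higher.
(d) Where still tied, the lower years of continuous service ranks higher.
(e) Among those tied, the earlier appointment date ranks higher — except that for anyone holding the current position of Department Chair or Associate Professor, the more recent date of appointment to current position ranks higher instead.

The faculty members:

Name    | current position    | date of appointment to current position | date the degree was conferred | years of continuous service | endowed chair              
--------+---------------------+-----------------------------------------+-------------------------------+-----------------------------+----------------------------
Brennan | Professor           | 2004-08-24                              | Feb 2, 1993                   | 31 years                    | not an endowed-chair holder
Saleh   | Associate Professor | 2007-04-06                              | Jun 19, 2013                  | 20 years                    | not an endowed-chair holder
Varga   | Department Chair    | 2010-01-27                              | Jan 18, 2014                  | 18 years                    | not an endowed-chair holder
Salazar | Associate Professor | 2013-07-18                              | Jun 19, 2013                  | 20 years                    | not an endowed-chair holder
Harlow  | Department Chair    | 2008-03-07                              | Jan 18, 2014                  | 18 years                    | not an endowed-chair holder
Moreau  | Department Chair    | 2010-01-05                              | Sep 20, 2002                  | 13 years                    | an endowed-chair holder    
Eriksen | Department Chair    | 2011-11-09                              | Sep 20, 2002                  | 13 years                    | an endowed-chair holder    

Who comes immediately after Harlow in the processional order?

By current position: Eriksen, Moreau, Varga and Harlow (Department Chair); then Brennan (Professor); then Salazar and Saleh (Associate Professor).
Among Eriksen, Moreau, Varga and Harlow, an endowed-chair holder before not an endowed-chair holder: Eriksen and Moreau (an endowed-chair holder) before Varga and Harlow (not an endowed-chair holder).
Eriksen and Moreau both have date the degree was conferred Sep 20, 2002, so the next rule applies.
Eriksen and Moreau both have years of continuous service 13 years, so the next rule applies.
Among Eriksen and Moreau, by date of appointment to current position (later first) (reversed rule for this group): Eriksen (2011-11-09) before Moreau (2010-01-05).
Varga and Harlow both have date the degree was conferred Jan 18, 2014, so the next rule applies.
Varga and Harlow both have years of continuous service 18 years, so the next rule applies.
Among Varga and Harlow, by date of appointment to current position (later first) (reversed rule for this group): Varga (2010-01-27) before Harlow (2008-03-07).
Salazar and Saleh are each not an endowed-chair holder, so the next rule applies.
Salazar and Saleh both have date the degree was conferred Jun 19, 2013, so the next rule applies.
Salazar and Saleh both have years of continuous service 20 years, so the next rule applies.
Among Salazar and Saleh, by date of appointment to current position (later first) (reversed rule for this group): Salazar (2013-07-18) before Saleh (2007-04-06).
Order: Eriksen, Moreau, Varga, Harlow, Brennan, Salazar, Saleh.

Brennan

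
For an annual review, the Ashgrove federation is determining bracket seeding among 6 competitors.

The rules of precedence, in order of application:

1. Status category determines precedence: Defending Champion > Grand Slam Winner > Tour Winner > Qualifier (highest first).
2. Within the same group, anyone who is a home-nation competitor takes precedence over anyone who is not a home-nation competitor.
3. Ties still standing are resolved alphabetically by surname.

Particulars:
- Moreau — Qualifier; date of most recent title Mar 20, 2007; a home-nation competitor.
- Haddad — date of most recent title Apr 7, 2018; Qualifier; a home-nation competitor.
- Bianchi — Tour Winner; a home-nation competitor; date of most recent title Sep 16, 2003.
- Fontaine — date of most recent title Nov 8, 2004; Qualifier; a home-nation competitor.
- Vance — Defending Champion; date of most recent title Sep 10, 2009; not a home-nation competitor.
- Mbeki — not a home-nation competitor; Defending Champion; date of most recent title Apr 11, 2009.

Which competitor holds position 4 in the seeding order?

By status category: Mbeki and Vance (Defending Champion); then Bianchi (Tour Winner); then Fontaine, Haddad and Moreau (Qualifier).
Mbeki and Vance are each not a home-nation competitor, so the next rule applies.
Among Mbeki and Vance, alphabetically by surname: Mbeki before Vance.
Fontaine, Haddad and Moreau are each a home-nation competitor, so the next rule applies.
Among Fontaine, Haddad and Moreau, alphabetically by surname: Fontaine before Haddad before Moreau.
Order: Mbeki, Vance, Bianchi, Fontaine, Haddad, Moreau.

Fontaine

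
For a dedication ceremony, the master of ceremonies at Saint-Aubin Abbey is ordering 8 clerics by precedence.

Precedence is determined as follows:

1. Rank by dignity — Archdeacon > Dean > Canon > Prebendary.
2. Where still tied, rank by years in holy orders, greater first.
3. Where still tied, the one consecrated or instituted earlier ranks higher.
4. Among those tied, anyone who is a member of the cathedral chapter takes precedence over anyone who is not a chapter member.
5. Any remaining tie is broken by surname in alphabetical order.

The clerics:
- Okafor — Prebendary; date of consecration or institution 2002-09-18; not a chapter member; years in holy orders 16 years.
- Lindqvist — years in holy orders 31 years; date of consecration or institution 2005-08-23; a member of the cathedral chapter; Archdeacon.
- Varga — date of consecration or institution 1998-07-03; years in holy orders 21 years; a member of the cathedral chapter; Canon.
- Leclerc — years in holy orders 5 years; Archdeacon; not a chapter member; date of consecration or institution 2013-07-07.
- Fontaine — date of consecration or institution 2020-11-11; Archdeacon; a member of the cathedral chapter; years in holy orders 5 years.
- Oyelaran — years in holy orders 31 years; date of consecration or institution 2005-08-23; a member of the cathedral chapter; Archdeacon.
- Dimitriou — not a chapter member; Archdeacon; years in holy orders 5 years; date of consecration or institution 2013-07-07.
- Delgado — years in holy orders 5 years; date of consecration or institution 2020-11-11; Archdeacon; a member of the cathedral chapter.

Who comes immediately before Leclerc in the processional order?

Dimitriou

By dignity: Lindqvist, Oyelaran, Dimitriou, Leclerc, Delgado and Fontaine (Archdeacon); then Varga (Canon); then Okafor (Prebendary).
Among Lindqvist, Oyelaran, Dimitriou, Leclerc, Delgado and Fontaine, by years in holy orders (higher first): Lindqvist and Oyelaran (31 years) before Dimitriou, Leclerc, Delgado and Fontaine (5 years).
Lindqvist and Oyelaran both have date of consecration or institution 2005-08-23, so the next rule applies.
Lindqvist and Oyelaran are each a member of the cathedral chapter, so the next rule applies.
Among Lindqvist and Oyelaran, alphabetically by surname: Lindqvist before Oyelaran.
Among Dimitriou, Leclerc, Delgado and Fontaine, by date of consecration or institution (earlier first): Dimitriou and Leclerc (2013-07-07) before Delgado and Fontaine (2020-11-11).
Dimitriou and Leclerc are each not a chapter member, so the next rule applies.
Among Dimitriou and Leclerc, alphabetically by surname: Dimitriou before Leclerc.
Delgado and Fontaine are each a member of the cathedral chapter, so the next rule applies.
Among Delgado and Fontaine, alphabetically by surname: Delgado before Fontaine.
Order: Lindqvist, Oyelaran, Dimitriou, Leclerc, Delgado, Fontaine, Varga, Okafor.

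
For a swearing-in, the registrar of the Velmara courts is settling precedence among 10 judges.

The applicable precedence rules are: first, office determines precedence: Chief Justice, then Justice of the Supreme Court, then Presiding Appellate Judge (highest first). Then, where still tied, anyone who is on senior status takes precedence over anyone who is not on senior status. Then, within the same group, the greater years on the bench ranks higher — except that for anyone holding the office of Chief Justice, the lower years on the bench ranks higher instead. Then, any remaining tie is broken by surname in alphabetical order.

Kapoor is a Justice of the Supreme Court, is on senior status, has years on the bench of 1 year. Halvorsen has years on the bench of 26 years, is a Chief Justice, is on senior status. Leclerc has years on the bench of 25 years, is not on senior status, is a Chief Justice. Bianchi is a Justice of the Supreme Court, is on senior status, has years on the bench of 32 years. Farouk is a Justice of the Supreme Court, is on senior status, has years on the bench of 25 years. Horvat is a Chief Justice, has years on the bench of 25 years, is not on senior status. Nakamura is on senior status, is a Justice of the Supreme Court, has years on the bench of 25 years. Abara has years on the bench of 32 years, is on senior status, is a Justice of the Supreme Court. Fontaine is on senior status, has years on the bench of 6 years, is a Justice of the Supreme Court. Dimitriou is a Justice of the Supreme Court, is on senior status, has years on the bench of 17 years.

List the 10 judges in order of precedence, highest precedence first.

By office: Halvorsen, Horvat and Leclerc (Chief Justice); then Abara, Bianchi, Farouk, Nakamura, Dimitriou, Fontaine and Kapoor (Justice of the Supreme Court).
Among Halvorsen, Horvat and Leclerc, on senior status before not on senior status: Halvorsen (on senior status) before Horvat and Leclerc (not on senior status).
Horvat and Leclerc both have years on the bench 25 years, so the next rule applies.
Among Horvat and Leclerc, alphabetically by surname: Horvat before Leclerc.
Abara, Bianchi, Farouk, Nakamura, Dimitriou, Fontaine and Kapoor are each on senior status, so the next rule applies.
Among Abara, Bianchi, Farouk, Nakamura, Dimitriou, Fontaine and Kapoor, by years on the bench (higher first): Abara and Bianchi (32 years) before Farouk and Nakamura (25 years) before Dimitriou (17 years) before Fontaine (6 years) before Kapoor (1 year).
Among Abara and Bianchi, alphabetically by surname: Abara before Bianchi.
Among Farouk and Nakamura, alphabetically by surname: Farouk before Nakamura.
Full order: Halvorsen, Horvat, Leclerc, Abara, Bianchi, Farouk, Nakamura, Dimitriou, Fontaine, Kapoor.

Halvorsen, Horvat, Leclerc, Abara, Bianchi, Farouk, Nakamura, Dimitriou, Fontaine, Kapoor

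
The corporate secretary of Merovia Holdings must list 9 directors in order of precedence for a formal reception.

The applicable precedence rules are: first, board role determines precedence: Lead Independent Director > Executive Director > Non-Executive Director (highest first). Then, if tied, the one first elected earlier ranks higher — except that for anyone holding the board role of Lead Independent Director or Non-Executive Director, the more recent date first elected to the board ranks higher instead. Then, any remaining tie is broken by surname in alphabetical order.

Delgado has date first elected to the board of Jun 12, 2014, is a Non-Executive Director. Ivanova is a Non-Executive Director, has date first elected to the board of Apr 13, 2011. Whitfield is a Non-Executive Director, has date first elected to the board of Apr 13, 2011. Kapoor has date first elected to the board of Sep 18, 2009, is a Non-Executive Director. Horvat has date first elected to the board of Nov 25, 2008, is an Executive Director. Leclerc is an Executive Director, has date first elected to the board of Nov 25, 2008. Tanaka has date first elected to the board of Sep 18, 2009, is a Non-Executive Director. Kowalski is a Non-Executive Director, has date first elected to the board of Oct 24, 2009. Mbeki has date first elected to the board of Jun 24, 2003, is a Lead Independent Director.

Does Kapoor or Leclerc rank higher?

Leclerc

By board role: Mbeki (Lead Independent Director); then Horvat and Leclerc (Executive Director); then Delgado, Ivanova, Whitfield, Kowalski, Kapoor and Tanaka (Non-Executive Director).
Horvat and Leclerc both have date first elected to the board Nov 25, 2008, so the next rule applies.
Among Horvat and Leclerc, alphabetically by surname: Horvat before Leclerc.
Among Delgado, Ivanova, Whitfield, Kowalski, Kapoor and Tanaka, by date first elected to the board (later first) (reversed rule for this group): Delgado (Jun 12, 2014) before Ivanova and Whitfield (Apr 13, 2011) before Kowalski (Oct 24, 2009) before Kapoor and Tanaka (Sep 18, 2009).
Among Ivanova and Whitfield, alphabetically by surname: Ivanova before Whitfield.
Among Kapoor and Tanaka, alphabetically by surname: Kapoor before Tanaka.
So Leclerc takes precedence.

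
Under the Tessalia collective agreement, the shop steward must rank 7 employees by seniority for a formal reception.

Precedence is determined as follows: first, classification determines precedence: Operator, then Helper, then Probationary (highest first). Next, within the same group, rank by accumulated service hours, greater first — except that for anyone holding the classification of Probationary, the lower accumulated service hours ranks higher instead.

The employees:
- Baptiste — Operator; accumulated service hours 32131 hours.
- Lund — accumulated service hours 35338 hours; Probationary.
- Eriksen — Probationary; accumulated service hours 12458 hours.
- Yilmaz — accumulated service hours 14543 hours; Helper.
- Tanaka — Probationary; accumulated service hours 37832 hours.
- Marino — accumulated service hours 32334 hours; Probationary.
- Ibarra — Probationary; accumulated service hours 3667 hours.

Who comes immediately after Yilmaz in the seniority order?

Ibarra

By classification: Baptiste (Operator); then Yilmaz (Helper); then Ibarra, Eriksen, Marino, Lund and Tanaka (Probationary).
Among Ibarra, Eriksen, Marino, Lund and Tanaka, by accumulated service hours (lower first) (reversed rule for this group): Ibarra (3667 hours) before Eriksen (12458 hours) before Marino (32334 hours) before Lund (35338 hours) before Tanaka (37832 hours).
Order: Baptiste, Yilmaz, Ibarra, Eriksen, Marino, Lund, Tanaka.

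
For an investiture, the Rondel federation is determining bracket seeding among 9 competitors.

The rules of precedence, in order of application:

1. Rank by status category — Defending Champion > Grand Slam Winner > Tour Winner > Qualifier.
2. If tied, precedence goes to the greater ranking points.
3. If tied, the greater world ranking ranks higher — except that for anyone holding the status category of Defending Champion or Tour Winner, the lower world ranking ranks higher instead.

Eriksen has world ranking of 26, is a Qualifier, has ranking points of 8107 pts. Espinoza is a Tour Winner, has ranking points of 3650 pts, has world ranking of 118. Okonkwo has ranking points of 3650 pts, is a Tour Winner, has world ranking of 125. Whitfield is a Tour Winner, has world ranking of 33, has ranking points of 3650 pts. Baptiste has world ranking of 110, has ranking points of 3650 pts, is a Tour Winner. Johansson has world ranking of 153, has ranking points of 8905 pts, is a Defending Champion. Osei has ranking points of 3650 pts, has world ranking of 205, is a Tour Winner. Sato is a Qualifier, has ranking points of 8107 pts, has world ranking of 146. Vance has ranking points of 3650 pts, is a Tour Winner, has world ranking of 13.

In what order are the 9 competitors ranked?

Johansson, Vance, Whitfield, Baptiste, Espinoza, Okonkwo, Osei, Sato, Eriksen

By status category: Johansson (Defending Champion); then Vance, Whitfield, Baptiste, Espinoza, Okonkwo and Osei (Tour Winner); then Sato and Eriksen (Qualifier).
Vance, Whitfield, Baptiste, Espinoza, Okonkwo and Osei all have ranking points 3650 pts, so the next rule applies.
Among Vance, Whitfield, Baptiste, Espinoza, Okonkwo and Osei, by world ranking (lower first) (reversed rule for this group): Vance (13) before Whitfield (33) before Baptiste (110) before Espinoza (118) before Okonkwo (125) before Osei (205).
Sato and Eriksen both have ranking points 8107 pts, so the next rule applies.
Among Sato and Eriksen, by world ranking (higher first): Sato (146) before Eriksen (26).
Full order: Johansson, Vance, Whitfield, Baptiste, Espinoza, Okonkwo, Osei, Sato, Eriksen.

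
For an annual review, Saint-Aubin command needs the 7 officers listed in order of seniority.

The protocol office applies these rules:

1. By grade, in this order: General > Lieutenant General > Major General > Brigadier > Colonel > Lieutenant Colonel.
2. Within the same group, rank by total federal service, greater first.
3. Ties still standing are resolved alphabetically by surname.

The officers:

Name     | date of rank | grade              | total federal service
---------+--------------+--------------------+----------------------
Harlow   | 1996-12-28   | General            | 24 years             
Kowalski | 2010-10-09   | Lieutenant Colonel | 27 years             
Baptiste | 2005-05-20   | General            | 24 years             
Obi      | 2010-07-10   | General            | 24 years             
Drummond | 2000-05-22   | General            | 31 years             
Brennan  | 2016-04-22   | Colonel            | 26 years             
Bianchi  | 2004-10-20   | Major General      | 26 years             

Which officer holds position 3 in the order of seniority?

By grade: Drummond, Baptiste, Harlow and Obi (General); then Bianchi (Major General); then Brennan (Colonel); then Kowalski (Lieutenant Colonel).
Among Drummond, Baptiste, Harlow and Obi, by total federal service (higher first): Drummond (31 years) before Baptiste, Harlow and Obi (24 years).
Among Baptiste, Harlow and Obi, alphabetically by surname: Baptiste before Harlow before Obi.
Order: Drummond, Baptiste, Harlow, Obi, Bianchi, Brennan, Kowalski.

Harlow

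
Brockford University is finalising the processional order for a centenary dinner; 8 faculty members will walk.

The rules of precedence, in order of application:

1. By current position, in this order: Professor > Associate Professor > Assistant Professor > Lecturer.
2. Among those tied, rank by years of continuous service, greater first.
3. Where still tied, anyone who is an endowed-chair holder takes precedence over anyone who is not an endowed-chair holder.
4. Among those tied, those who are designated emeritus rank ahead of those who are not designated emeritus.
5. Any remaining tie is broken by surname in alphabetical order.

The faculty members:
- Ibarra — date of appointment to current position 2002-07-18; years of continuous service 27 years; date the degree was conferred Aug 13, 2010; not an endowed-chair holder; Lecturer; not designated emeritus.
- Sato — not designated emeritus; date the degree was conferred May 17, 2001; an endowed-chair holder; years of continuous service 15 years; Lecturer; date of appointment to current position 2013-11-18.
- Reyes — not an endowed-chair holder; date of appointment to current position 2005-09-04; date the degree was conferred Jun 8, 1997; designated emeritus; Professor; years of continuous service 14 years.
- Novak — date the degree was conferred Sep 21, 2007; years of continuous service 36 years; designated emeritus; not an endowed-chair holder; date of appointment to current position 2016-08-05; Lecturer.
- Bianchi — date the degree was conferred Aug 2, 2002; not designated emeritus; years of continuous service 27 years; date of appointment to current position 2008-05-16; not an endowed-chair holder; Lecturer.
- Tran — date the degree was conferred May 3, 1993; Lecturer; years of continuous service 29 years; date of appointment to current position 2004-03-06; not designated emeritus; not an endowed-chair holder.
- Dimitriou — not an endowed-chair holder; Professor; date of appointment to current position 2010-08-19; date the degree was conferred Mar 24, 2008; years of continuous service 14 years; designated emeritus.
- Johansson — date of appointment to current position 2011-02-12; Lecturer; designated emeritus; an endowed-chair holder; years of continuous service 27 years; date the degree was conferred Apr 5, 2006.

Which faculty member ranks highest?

By current position: Dimitriou and Reyes (Professor); then Novak, Tran, Johansson, Bianchi, Ibarra and Sato (Lecturer).
Dimitriou and Reyes both have years of continuous service 14 years, so the next rule applies.
Dimitriou and Reyes are each not an endowed-chair holder, so the next rule applies.
Dimitriou and Reyes are each designated emeritus, so the next rule applies.
Among Dimitriou and Reyes, alphabetically by surname: Dimitriou before Reyes.
Among Novak, Tran, Johansson, Bianchi, Ibarra and Sato, by years of continuous service (higher first): Novak (36 years) before Tran (29 years) before Johansson, Bianchi and Ibarra (27 years) before Sato (15 years).
Among Johansson, Bianchi and Ibarra, an endowed-chair holder before not an endowed-chair holder: Johansson (an endowed-chair holder) before Bianchi and Ibarra (not an endowed-chair holder).
Bianchi and Ibarra are each not designated emeritus, so the next rule applies.
Among Bianchi and Ibarra, alphabetically by surname: Bianchi before Ibarra.
Order: Dimitriou, Reyes, Novak, Tran, Johansson, Bianchi, Ibarra, Sato.

Dimitriou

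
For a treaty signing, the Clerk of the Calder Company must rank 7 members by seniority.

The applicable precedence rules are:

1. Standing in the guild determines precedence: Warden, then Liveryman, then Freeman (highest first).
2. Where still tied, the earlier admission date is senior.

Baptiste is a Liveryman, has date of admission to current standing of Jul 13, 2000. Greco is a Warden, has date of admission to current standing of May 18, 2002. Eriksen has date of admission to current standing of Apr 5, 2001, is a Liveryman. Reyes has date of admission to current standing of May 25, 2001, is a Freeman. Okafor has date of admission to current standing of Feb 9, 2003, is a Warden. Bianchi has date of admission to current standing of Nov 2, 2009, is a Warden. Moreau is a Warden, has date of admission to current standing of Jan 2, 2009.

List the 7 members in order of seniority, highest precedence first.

By standing in the guild: Greco, Okafor, Moreau and Bianchi (Warden); then Baptiste and Eriksen (Liveryman); then Reyes (Freeman).
Among Greco, Okafor, Moreau and Bianchi, by date of admission to current standing (earlier first): Greco (May 18, 2002) before Okafor (Feb 9, 2003) before Moreau (Jan 2, 2009) before Bianchi (Nov 2, 2009).
Among Baptiste and Eriksen, by date of admission to current standing (earlier first): Baptiste (Jul 13, 2000) before Eriksen (Apr 5, 2001).
Full order: Greco, Okafor, Moreau, Bianchi, Baptiste, Eriksen, Reyes.

Greco, Okafor, Moreau, Bianchi, Baptiste, Eriksen, Reyes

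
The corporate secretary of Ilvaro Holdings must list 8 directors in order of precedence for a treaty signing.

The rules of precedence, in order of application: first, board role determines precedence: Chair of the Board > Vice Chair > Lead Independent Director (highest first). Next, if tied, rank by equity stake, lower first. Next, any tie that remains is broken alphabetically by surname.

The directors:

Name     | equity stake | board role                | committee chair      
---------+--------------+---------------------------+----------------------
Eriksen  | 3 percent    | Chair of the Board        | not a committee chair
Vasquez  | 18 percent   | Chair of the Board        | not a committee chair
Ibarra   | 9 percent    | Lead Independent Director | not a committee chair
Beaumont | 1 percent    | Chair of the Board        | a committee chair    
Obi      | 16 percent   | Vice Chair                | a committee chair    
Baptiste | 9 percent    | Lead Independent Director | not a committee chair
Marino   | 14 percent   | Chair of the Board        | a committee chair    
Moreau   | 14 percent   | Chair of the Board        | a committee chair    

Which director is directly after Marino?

By board role: Beaumont, Eriksen, Marino, Moreau and Vasquez (Chair of the Board); then Obi (Vice Chair); then Baptiste and Ibarra (Lead Independent Director).
Among Beaumont, Eriksen, Marino, Moreau and Vasquez, by equity stake (lower first): Beaumont (1 percent) before Eriksen (3 percent) before Marino and Moreau (14 percent) before Vasquez (18 percent).
Among Marino and Moreau, alphabetically by surname: Marino before Moreau.
Baptiste and Ibarra both have equity stake 9 percent, so the next rule applies.
Among Baptiste and Ibarra, alphabetically by surname: Baptiste before Ibarra.
Order: Beaumont, Eriksen, Marino, Moreau, Vasquez, Obi, Baptiste, Ibarra.

Moreau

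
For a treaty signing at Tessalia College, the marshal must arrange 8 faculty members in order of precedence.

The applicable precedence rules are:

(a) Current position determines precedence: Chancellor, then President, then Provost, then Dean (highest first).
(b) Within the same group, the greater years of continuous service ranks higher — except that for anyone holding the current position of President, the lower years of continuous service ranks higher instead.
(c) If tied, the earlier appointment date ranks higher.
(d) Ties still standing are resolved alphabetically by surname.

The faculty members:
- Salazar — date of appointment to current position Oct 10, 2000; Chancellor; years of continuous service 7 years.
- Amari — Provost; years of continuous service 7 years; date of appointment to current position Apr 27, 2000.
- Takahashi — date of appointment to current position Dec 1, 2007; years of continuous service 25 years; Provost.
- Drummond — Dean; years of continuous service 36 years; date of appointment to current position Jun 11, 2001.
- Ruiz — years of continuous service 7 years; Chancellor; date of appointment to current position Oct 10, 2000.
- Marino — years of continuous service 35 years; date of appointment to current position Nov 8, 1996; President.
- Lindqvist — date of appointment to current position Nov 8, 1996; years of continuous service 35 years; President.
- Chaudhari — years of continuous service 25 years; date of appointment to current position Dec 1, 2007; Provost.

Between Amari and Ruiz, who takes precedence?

By current position: Ruiz and Salazar (Chancellor); then Lindqvist and Marino (President); then Chaudhari, Takahashi and Amari (Provost); then Drummond (Dean).
Ruiz and Salazar both have years of continuous service 7 years, so the next rule applies.
Ruiz and Salazar both have date of appointment to current position Oct 10, 2000, so the next rule applies.
Among Ruiz and Salazar, alphabetically by surname: Ruiz before Salazar.
Lindqvist and Marino both have years of continuous service 35 years, so the next rule applies.
Lindqvist and Marino both have date of appointment to current position Nov 8, 1996, so the next rule applies.
Among Lindqvist and Marino, alphabetically by surname: Lindqvist before Marino.
Among Chaudhari, Takahashi and Amari, by years of continuous service (higher first): Chaudhari and Takahashi (25 years) before Amari (7 years).
Chaudhari and Takahashi both have date of appointment to current position Dec 1, 2007, so the next rule applies.
Among Chaudhari and Takahashi, alphabetically by surname: Chaudhari before Takahashi.
So Ruiz takes precedence.

Ruiz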